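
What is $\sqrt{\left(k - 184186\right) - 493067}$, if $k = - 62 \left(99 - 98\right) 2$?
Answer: $i \sqrt{677377} \approx 823.03 i$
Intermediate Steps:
$k = -124$ ($k = \left(-62\right) 1 \cdot 2 = \left(-62\right) 2 = -124$)
$\sqrt{\left(k - 184186\right) - 493067} = \sqrt{\left(-124 - 184186\right) - 493067} = \sqrt{-184310 - 493067} = \sqrt{-677377} = i \sqrt{677377}$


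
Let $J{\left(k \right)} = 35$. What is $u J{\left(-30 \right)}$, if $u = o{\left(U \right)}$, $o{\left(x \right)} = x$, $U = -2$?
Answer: $-70$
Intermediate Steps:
$u = -2$
$u J{\left(-30 \right)} = \left(-2\right) 35 = -70$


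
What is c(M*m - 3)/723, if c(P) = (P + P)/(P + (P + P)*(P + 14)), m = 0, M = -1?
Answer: 2/16629 ≈ 0.00012027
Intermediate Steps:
c(P) = 2*P/(P + 2*P*(14 + P)) (c(P) = (2*P)/(P + (2*P)*(14 + P)) = (2*P)/(P + 2*P*(14 + P)) = 2*P/(P + 2*P*(14 + P)))
c(M*m - 3)/723 = (2/(29 + 2*(-1*0 - 3)))/723 = (2/(29 + 2*(0 - 3)))*(1/723) = (2/(29 + 2*(-3)))*(1/723) = (2/(29 - 6))*(1/723) = (2/23)*(1/723) = 2/16629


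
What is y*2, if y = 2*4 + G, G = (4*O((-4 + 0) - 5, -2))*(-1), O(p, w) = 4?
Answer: -16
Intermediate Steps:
G = -16 (G = (4*4)*(-1) = 16*(-1) = -16)
y = -8 (y = 2*4 - 16 = 8 - 16 = -8)
y*2 = -8*2 = -16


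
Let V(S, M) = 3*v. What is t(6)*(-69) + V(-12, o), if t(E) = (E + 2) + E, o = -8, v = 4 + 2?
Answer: -948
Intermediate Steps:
v = 6
t(E) = 2 + 2*E (t(E) = (2 + E) + E = 2 + 2*E)
V(S, M) = 18 (V(S, M) = 3*6 = 18)
t(6)*(-69) + V(-12, o) = (2 + 2*6)*(-69) + 18 = (2 + 12)*(-69) + 18 = 14*(-69) + 18 = -966 + 18 = -948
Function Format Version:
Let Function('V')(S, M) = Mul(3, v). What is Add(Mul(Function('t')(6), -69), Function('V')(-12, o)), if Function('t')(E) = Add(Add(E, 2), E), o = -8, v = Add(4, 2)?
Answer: -948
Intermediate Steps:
v = 6
Function('t')(E) = Add(2, Mul(2, E)) (Function('t')(E) = Add(Add(2, E), E) = Add(2, Mul(2, E)))
Function('V')(S, M) = 18 (Function('V')(S, M) = Mul(3, 6) = 18)
Add(Mul(Function('t')(6), -69), Function('V')(-12, o)) = Add(Mul(Add(2, Mul(2, 6)), -69), 18) = Add(Mul(Add(2, 12), -69), 18) = Add(Mul(14, -69), 18) = Add(-966, 18) = -948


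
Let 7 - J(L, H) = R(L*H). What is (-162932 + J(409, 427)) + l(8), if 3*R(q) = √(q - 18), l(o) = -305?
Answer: -163230 - 5*√6985/3 ≈ -1.6337e+5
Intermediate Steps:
R(q) = √(-18 + q)/3 (R(q) = √(q - 18)/3 = √(-18 + q)/3)
J(L, H) = 7 - √(-18 + H*L)/3 (J(L, H) = 7 - √(-18 + L*H)/3 = 7 - √(-18 + H*L)/3)
(-162932 + J(409, 427)) + l(8) = (-162932 + (7 - √(-18 + 427*409)/3)) - 305 = (-162932 + (7 - √(-18 + 174643)/3)) - 305 = (-162932 + (7 - 5*√6985/3)) - 305 = (-162925 - 5*√6985/3) - 305 = -163230 - 5*√6985/3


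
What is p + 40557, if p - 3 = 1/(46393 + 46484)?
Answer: 3767091121/92877 ≈ 40560.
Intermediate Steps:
p = 278632/92877 (p = 3 + 1/(46393 + 46484) = 3 + 1/92877 = 278632/92877 ≈ 3.0000)
p + 40557 = 278632/92877 + 40557 = 3767091121/92877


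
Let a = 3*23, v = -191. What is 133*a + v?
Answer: 8986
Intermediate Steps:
a = 69
133*a + v = 133*69 - 191 = 9177 - 191 = 8986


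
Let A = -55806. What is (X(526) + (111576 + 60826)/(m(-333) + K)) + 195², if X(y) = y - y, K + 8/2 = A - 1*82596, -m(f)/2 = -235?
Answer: 2622421999/68968 ≈ 38024.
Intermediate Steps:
m(f) = 470 (m(f) = -2*(-235) = 470)
K = -138406 (K = -4 + (-55806 - 1*82596) = -4 + (-55806 - 82596) = -4 - 138402 = -138406)
X(y) = 0
(X(526) + (111576 + 60826)/(m(-333) + K)) + 195² = (0 + (111576 + 60826)/(470 - 138406)) + 195² = (0 + 172402/(-137936)) + 38025 = (0 + 172402*(-1/137936)) + 38025 = (0 - 86201/68968) + 38025 = -86201/68968 + 38025 = 2622421999/68968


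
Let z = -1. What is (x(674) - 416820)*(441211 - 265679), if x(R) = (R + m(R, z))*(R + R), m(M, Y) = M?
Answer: 245794651088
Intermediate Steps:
x(R) = 4*R² (x(R) = (R + R)*(R + R) = (2*R)*(2*R) = 4*R²)
(x(674) - 416820)*(441211 - 265679) = (4*674² - 416820)*(441211 - 265679) = (4*454276 - 416820)*175532 = (1817104 - 416820)*175532 = 1400284*175532 = 245794651088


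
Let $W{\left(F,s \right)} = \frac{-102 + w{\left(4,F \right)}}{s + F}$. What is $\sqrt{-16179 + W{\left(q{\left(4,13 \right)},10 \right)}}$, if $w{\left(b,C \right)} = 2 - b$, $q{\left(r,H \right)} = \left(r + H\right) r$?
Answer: $\frac{i \sqrt{145623}}{3} \approx 127.2 i$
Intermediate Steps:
$q{\left(r,H \right)} = r \left(H + r\right)$ ($q{\left(r,H \right)} = \left(H + r\right) r = r \left(H + r\right)$)
$W{\left(F,s \right)} = - \frac{104}{F + s}$ ($W{\left(F,s \right)} = \frac{-102 + \left(2 - 4\right)}{s + F} = \frac{-102 + \left(2 - 4\right)}{F + s} = \frac{-102 - 2}{F + s} = - \frac{104}{F + s}$)
$\sqrt{-16179 + W{\left(q{\left(4,13 \right)},10 \right)}} = \sqrt{-16179 - \frac{104}{4 \left(13 + 4\right) + 10}} = \sqrt{-16179 - \frac{104}{4 \cdot 17 + 10}} = \sqrt{-16179 - \frac{104}{68 + 10}} = \sqrt{-16179 - \frac{104}{78}} = \sqrt{-16179 - \frac{4}{3}} = \sqrt{- \frac{48541}{3}} = \frac{i \sqrt{145623}}{3}$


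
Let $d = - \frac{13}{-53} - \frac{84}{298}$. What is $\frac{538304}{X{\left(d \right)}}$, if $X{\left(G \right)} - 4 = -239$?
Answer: $- \frac{538304}{235} \approx -2290.7$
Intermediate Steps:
$d = - \frac{289}{7897}$ ($d = \left(-13\right) \left(- \frac{1}{53}\right) - \frac{42}{149} = \frac{13}{53} - \frac{42}{149} = - \frac{289}{7897} \approx -0.036596$)
$X{\left(G \right)} = -235$ ($X{\left(G \right)} = 4 - 239 = -235$)
$\frac{538304}{X{\left(d \right)}} = \frac{538304}{-235} = 538304 \left(- \frac{1}{235}\right) = - \frac{538304}{235}$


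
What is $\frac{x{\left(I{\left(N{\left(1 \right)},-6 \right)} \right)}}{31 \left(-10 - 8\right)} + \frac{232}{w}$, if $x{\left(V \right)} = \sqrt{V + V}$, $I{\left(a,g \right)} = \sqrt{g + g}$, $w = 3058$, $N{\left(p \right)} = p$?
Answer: $\frac{116}{1529} - \frac{\sqrt[4]{-3}}{279} \approx 0.072531 - 0.0033355 i$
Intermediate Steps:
$I{\left(a,g \right)} = \sqrt{2} \sqrt{g}$ ($I{\left(a,g \right)} = \sqrt{2 g} = \sqrt{2} \sqrt{g}$)
$x{\left(V \right)} = \sqrt{2} \sqrt{V}$ ($x{\left(V \right)} = \sqrt{2 V} = \sqrt{2} \sqrt{V}$)
$\frac{x{\left(I{\left(N{\left(1 \right)},-6 \right)} \right)}}{31 \left(-10 - 8\right)} + \frac{232}{w} = \frac{\sqrt{2} \sqrt{\sqrt{2} \sqrt{-6}}}{31 \left(-10 - 8\right)} + \frac{232}{3058} = \frac{\sqrt{2} \sqrt{\sqrt{2} i \sqrt{6}}}{31 \left(-18\right)} + 232 \cdot \frac{1}{3058} = \frac{\sqrt{2} \sqrt{2 i \sqrt{3}}}{-558} + \frac{116}{1529} = \sqrt{2} \sqrt{2} \sqrt[4]{3} \sqrt{i} \left(- \frac{1}{558}\right) + \frac{116}{1529} = 2 \sqrt[4]{3} \sqrt{i} \left(- \frac{1}{558}\right) + \frac{116}{1529} = - \frac{\sqrt[4]{3} \sqrt{i}}{279} + \frac{116}{1529} = \frac{116}{1529} - \frac{\sqrt[4]{3} \sqrt{i}}{279}$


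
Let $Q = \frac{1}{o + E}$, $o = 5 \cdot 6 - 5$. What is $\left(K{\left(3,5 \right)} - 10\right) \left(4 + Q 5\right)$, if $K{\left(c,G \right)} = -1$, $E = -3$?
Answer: $- \frac{93}{2} \approx -46.5$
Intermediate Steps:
$o = 25$ ($o = 30 - 5 = 25$)
$Q = \frac{1}{22}$ ($Q = \frac{1}{25 - 3} = \frac{1}{22} \approx 0.045455$)
$\left(K{\left(3,5 \right)} - 10\right) \left(4 + Q 5\right) = \left(-1 - 10\right) \left(4 + \frac{1}{22} \cdot 5\right) = - 11 \left(4 + \frac{5}{22}\right) = \left(-11\right) \frac{93}{22} = - \frac{93}{2}$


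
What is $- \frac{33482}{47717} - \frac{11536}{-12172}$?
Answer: $\frac{35730102}{145202831} \approx 0.24607$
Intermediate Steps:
$- \frac{33482}{47717} - \frac{11536}{-12172} = \left(-33482\right) \frac{1}{47717} - - \frac{2884}{3043} = - \frac{33482}{47717} + \frac{2884}{3043} = \frac{35730102}{145202831}$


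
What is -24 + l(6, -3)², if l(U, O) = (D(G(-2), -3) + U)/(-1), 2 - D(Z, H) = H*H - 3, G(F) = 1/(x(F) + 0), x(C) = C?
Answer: -20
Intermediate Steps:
G(F) = 1/F (G(F) = 1/(F + 0) = 1/F)
D(Z, H) = 5 - H² (D(Z, H) = 2 - (H*H - 3) = 2 - (H² - 3) = 2 - (-3 + H²) = 2 + (3 - H²) = 5 - H²)
l(U, O) = 4 - U (l(U, O) = ((5 - 1*(-3)²) + U)/(-1) = ((5 - 1*9) + U)*(-1) = ((5 - 9) + U)*(-1) = (-4 + U)*(-1) = 4 - U)
-24 + l(6, -3)² = -24 + (4 - 1*6)² = -24 + (4 - 6)² = -24 + (-2)² = -24 + 4 = -20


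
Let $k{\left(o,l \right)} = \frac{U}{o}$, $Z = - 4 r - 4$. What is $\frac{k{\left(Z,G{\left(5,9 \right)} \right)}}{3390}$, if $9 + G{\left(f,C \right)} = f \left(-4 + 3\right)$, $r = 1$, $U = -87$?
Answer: $\frac{29}{9040} \approx 0.003208$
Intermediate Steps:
$Z = -8$ ($Z = \left(-4\right) 1 - 4 = -4 - 4 = -8$)
$G{\left(f,C \right)} = -9 - f$ ($G{\left(f,C \right)} = -9 + f \left(-4 + 3\right) = -9 + f \left(-1\right) = -9 - f$)
$k{\left(o,l \right)} = - \frac{87}{o}$
$\frac{k{\left(Z,G{\left(5,9 \right)} \right)}}{3390} = \frac{\left(-87\right) \frac{1}{-8}}{3390} = \left(-87\right) \left(- \frac{1}{8}\right) \frac{1}{3390} = \frac{87}{8} \cdot \frac{1}{3390} = \frac{29}{9040}$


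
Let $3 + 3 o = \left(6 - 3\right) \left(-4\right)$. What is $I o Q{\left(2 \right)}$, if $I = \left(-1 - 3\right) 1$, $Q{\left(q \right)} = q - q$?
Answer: $0$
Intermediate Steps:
$Q{\left(q \right)} = 0$
$I = -4$ ($I = \left(-4\right) 1 = -4$)
$o = -5$ ($o = -1 + \frac{\left(6 - 3\right) \left(-4\right)}{3} = -1 + \frac{3 \left(-4\right)}{3} = -1 + \frac{1}{3} \left(-12\right) = -1 - 4 = -5$)
$I o Q{\left(2 \right)} = \left(-4\right) \left(-5\right) 0 = 20 \cdot 0 = 0$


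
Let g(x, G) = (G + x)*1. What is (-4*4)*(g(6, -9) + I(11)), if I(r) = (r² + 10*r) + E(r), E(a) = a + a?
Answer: -4000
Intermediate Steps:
E(a) = 2*a
g(x, G) = G + x
I(r) = r² + 12*r (I(r) = (r² + 10*r) + 2*r = r² + 12*r)
(-4*4)*(g(6, -9) + I(11)) = (-4*4)*((-9 + 6) + 11*(12 + 11)) = -16*(-3 + 11*23) = -16*(-3 + 253) = -16*250 = -4000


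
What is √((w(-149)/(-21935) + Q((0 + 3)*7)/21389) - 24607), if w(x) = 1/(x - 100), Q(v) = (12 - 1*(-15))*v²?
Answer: I*√335817849865931681795158785/116822761035 ≈ 156.86*I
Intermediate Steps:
Q(v) = 27*v² (Q(v) = (12 + 15)*v² = 27*v²)
w(x) = 1/(-100 + x)
√((w(-149)/(-21935) + Q((0 + 3)*7)/21389) - 24607) = √((1/(-100 - 149*(-21935)) + (27*((0 + 3)*7)²)/21389) - 24607) = √((-1/21935/(-249) + (27*(3*7)²)*(1/21389)) - 24607) = √((-1/249*(-1/21935) + (27*21²)*(1/21389)) - 24607) = √((1/5461815 + (27*441)*(1/21389)) - 24607) = √((1/5461815 + 11907*(1/21389)) - 24607) = √((1/5461815 + 11907/21389) - 24607) = √(65033852594/116822761035 - 24607) = √(-2874592646935651/116822761035) = I*√335817849865931681795158785/116822761035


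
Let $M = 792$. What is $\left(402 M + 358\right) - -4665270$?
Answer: $4984012$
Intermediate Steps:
$\left(402 M + 358\right) - -4665270 = \left(402 \cdot 792 + 358\right) - -4665270 = \left(318384 + 358\right) + 4665270 = 318742 + 4665270 = 4984012$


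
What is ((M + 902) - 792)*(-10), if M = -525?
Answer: 4150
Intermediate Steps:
((M + 902) - 792)*(-10) = ((-525 + 902) - 792)*(-10) = (377 - 792)*(-10) = -415*(-10) = 4150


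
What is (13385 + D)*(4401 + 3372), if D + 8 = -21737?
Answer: -64982280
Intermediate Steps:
D = -21745 (D = -8 - 21737 = -21745)
(13385 + D)*(4401 + 3372) = (13385 - 21745)*(4401 + 3372) = -8360*7773 = -64982280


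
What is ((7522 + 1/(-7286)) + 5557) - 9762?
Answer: 24167661/7286 ≈ 3317.0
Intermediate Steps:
((7522 + 1/(-7286)) + 5557) - 9762 = ((7522 - 1/7286) + 5557) - 9762 = (54805291/7286 + 5557) - 9762 = 95293593/7286 - 9762 = 24167661/7286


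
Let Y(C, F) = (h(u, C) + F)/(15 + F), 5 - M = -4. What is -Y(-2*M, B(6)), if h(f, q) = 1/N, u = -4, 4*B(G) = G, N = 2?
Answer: -4/33 ≈ -0.12121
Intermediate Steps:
B(G) = G/4
M = 9 (M = 5 - 1*(-4) = 5 + 4 = 9)
h(f, q) = ½ (h(f, q) = 1/2 = ½)
Y(C, F) = (½ + F)/(15 + F)
-Y(-2*M, B(6)) = -(½ + (¼)*6)/(15 + (¼)*6) = -(½ + 3/2)/(15 + 3/2) = -2/33/2 = -2*2/33 = -1*4/33 = -4/33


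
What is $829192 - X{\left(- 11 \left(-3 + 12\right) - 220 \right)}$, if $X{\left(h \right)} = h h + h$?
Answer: $727750$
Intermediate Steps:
$X{\left(h \right)} = h + h^{2}$ ($X{\left(h \right)} = h^{2} + h = h + h^{2}$)
$829192 - X{\left(- 11 \left(-3 + 12\right) - 220 \right)} = 829192 - \left(- 11 \left(-3 + 12\right) - 220\right) \left(1 - \left(220 + 11 \left(-3 + 12\right)\right)\right) = 829192 - \left(\left(-11\right) 9 - 220\right) \left(1 - 319\right) = 829192 - \left(-99 - 220\right) \left(1 - 319\right) = 829192 - - 319 \left(1 - 319\right) = 829192 - \left(-319\right) \left(-318\right) = 829192 - 101442 = 727750$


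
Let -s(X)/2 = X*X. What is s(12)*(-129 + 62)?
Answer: 19296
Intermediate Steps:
s(X) = -2*X² (s(X) = -2*X*X = -2*X²)
s(12)*(-129 + 62) = (-2*12²)*(-129 + 62) = -2*144*(-67) = -288*(-67) = 19296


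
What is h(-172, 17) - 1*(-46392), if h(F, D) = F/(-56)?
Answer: 649531/14 ≈ 46395.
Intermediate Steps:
h(F, D) = -F/56 (h(F, D) = F*(-1/56) = -F/56)
h(-172, 17) - 1*(-46392) = -1/56*(-172) - 1*(-46392) = 43/14 + 46392 = 649531/14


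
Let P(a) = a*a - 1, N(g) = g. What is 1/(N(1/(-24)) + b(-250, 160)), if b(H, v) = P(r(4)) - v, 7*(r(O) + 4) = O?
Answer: -1176/175561 ≈ -0.0066985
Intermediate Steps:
r(O) = -4 + O/7
P(a) = -1 + a² (P(a) = a² - 1 = -1 + a²)
b(H, v) = 527/49 - v (b(H, v) = (-1 + (-4 + (⅐)*4)²) - v = (-1 + (-4 + 4/7)²) - v = (-1 + (-24/7)²) - v = (-1 + 576/49) - v = 527/49 - v)
1/(N(1/(-24)) + b(-250, 160)) = 1/(1/(-24) + (527/49 - 1*160)) = 1/(-1/24 + (527/49 - 160)) = 1/(-1/24 - 7313/49) = 1/(-175561/1176) = -1176/175561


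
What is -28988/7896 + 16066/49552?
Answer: -81847265/24453912 ≈ -3.3470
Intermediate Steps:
-28988/7896 + 16066/49552 = -28988*1/7896 + 16066*(1/49552) = -7247/1974 + 8033/24776 = -81847265/24453912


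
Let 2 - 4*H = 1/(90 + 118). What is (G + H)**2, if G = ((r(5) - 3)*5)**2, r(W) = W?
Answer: 6991468225/692224 ≈ 10100.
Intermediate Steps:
H = 415/832 (H = 1/2 - 1/(4*(90 + 118)) = 1/2 - 1/4/208 = 1/2 - 1/4*1/208 = 1/2 - 1/832 = 415/832 ≈ 0.49880)
G = 100 (G = ((5 - 3)*5)**2 = (2*5)**2 = 10**2 = 100)
(G + H)**2 = (100 + 415/832)**2 = (83615/832)**2 = 6991468225/692224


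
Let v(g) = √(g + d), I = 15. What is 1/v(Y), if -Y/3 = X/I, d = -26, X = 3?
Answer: -I*√665/133 ≈ -0.19389*I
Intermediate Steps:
Y = -⅗ (Y = -9/15 = -3*⅕ = -⅗ ≈ -0.60000)
v(g) = √(-26 + g) (v(g) = √(g - 26) = √(-26 + g))
1/v(Y) = 1/(√(-26 - ⅗)) = 1/(√(-133/5)) = 1/(I*√665/5) = -I*√665/133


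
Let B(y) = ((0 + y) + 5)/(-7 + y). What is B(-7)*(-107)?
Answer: -107/7 ≈ -15.286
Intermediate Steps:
B(y) = (5 + y)/(-7 + y) (B(y) = (y + 5)/(-7 + y) = (5 + y)/(-7 + y))
B(-7)*(-107) = ((5 - 7)/(-7 - 7))*(-107) = (-2/(-14))*(-107) = -1/14*(-2)*(-107) = (⅐)*(-107) = -107/7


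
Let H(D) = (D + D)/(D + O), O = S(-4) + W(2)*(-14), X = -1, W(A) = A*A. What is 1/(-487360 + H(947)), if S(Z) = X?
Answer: -445/216874253 ≈ -2.0519e-6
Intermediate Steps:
W(A) = A**2
S(Z) = -1
O = -57 (O = -1 + 2**2*(-14) = -1 + 4*(-14) = -1 - 56 = -57)
H(D) = 2*D/(-57 + D) (H(D) = (D + D)/(D - 57) = (2*D)/(-57 + D) = 2*D/(-57 + D))
1/(-487360 + H(947)) = 1/(-487360 + 2*947/(-57 + 947)) = 1/(-487360 + 2*947/890) = 1/(-487360 + 2*947*(1/890)) = 1/(-487360 + 947/445) = 1/(-216874253/445) = -445/216874253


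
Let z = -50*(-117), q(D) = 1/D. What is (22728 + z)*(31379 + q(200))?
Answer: 89674920489/100 ≈ 8.9675e+8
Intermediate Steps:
z = 5850
(22728 + z)*(31379 + q(200)) = (22728 + 5850)*(31379 + 1/200) = 28578*(31379 + 1/200) = 28578*(6275801/200) = 89674920489/100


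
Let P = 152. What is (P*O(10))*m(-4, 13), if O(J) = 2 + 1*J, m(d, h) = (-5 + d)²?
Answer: 147744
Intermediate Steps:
O(J) = 2 + J
(P*O(10))*m(-4, 13) = (152*(2 + 10))*(-5 - 4)² = (152*12)*(-9)² = 1824*81 = 147744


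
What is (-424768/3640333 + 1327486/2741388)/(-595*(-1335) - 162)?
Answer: 1834018597427/3962700719838967626 ≈ 4.6282e-7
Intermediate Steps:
(-424768/3640333 + 1327486/2741388)/(-595*(-1335) - 162) = (-424768*1/3640333 + 1327486*(1/2741388))/(794325 - 162) = (-424768/3640333 + 663743/1370694)/794163 = (1834018597427/4989782601102)*(1/794163) = 1834018597427/3962700719838967626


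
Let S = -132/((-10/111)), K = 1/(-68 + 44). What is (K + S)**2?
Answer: 30912320761/14400 ≈ 2.1467e+6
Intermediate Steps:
K = -1/24 (K = 1/(-24) = -1/24 ≈ -0.041667)
S = 7326/5 (S = -132/((-10*1/111)) = -132/(-10/111) = -132*(-111/10) = 7326/5 ≈ 1465.2)
(K + S)**2 = (-1/24 + 7326/5)**2 = (175819/120)**2 = 30912320761/14400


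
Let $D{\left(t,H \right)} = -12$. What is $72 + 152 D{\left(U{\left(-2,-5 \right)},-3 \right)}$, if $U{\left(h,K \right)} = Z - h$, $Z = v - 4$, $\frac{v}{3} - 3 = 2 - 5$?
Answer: $-1752$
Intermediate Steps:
$v = 0$ ($v = 9 + 3 \left(2 - 5\right) = 9 + 3 \left(-3\right) = 9 - 9 = 0$)
$Z = -4$ ($Z = 0 - 4 = -4$)
$U{\left(h,K \right)} = -4 - h$
$72 + 152 D{\left(U{\left(-2,-5 \right)},-3 \right)} = 72 + 152 \left(-12\right) = 72 - 1824 = -1752$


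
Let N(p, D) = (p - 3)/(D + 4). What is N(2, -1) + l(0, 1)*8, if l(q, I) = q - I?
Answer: -25/3 ≈ -8.3333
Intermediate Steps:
N(p, D) = (-3 + p)/(4 + D)
N(2, -1) + l(0, 1)*8 = (-3 + 2)/(4 - 1) + (0 - 1*1)*8 = -1/3 + (0 - 1)*8 = (1/3)*(-1) - 1*8 = -1/3 - 8 = -25/3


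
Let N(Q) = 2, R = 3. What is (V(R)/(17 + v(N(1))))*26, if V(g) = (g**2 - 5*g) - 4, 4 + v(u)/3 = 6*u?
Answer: -260/41 ≈ -6.3415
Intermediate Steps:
v(u) = -12 + 18*u (v(u) = -12 + 3*(6*u) = -12 + 18*u)
V(g) = -4 + g**2 - 5*g
(V(R)/(17 + v(N(1))))*26 = ((-4 + 3**2 - 5*3)/(17 + (-12 + 18*2)))*26 = ((-4 + 9 - 15)/(17 + (-12 + 36)))*26 = (-10/(17 + 24))*26 = (-10/41)*26 = ((1/41)*(-10))*26 = -10/41*26 = -260/41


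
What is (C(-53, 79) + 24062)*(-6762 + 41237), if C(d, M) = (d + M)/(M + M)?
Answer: 65533906725/79 ≈ 8.2954e+8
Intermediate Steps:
C(d, M) = (M + d)/(2*M) (C(d, M) = (M + d)/((2*M)) = (M + d)*(1/(2*M)) = (M + d)/(2*M))
(C(-53, 79) + 24062)*(-6762 + 41237) = ((½)*(79 - 53)/79 + 24062)*(-6762 + 41237) = ((½)*(1/79)*26 + 24062)*34475 = (13/79 + 24062)*34475 = (1900911/79)*34475 = 65533906725/79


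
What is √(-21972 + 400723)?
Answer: √378751 ≈ 615.43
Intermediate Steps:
√(-21972 + 400723) = √378751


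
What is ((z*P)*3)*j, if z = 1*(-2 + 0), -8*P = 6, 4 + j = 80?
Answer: 342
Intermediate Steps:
j = 76 (j = -4 + 80 = 76)
P = -¾ (P = -⅛*6 = -¾ ≈ -0.75000)
z = -2 (z = 1*(-2) = -2)
((z*P)*3)*j = (-2*(-¾)*3)*76 = ((3/2)*3)*76 = (9/2)*76 = 342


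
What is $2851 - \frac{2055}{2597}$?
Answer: $\frac{7401992}{2597} \approx 2850.2$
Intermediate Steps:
$2851 - \frac{2055}{2597} = \frac{7401992}{2597}$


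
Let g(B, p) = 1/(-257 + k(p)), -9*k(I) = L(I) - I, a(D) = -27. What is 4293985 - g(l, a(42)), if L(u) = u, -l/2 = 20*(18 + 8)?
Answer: 1103554146/257 ≈ 4.2940e+6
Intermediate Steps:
l = -1040 (l = -40*(18 + 8) = -40*26 = -2*520 = -1040)
k(I) = 0 (k(I) = -(I - I)/9 = -1/9*0 = 0)
g(B, p) = -1/257 (g(B, p) = 1/(-257 + 0) = 1/(-257) = -1/257)
4293985 - g(l, a(42)) = 4293985 - 1*(-1/257) = 4293985 + 1/257 = 1103554146/257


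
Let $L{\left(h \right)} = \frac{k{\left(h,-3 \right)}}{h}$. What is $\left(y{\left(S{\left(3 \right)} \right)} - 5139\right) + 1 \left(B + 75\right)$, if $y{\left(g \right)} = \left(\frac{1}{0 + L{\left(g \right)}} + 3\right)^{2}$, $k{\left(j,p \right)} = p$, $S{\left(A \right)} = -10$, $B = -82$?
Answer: $- \frac{45953}{9} \approx -5105.9$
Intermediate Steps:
$L{\left(h \right)} = - \frac{3}{h}$
$y{\left(g \right)} = \left(3 - \frac{g}{3}\right)^{2}$ ($y{\left(g \right)} = \left(\frac{1}{0 - \frac{3}{g}} + 3\right)^{2} = \left(\frac{1}{\left(-3\right) \frac{1}{g}} + 3\right)^{2} = \left(- \frac{g}{3} + 3\right)^{2} = \left(3 - \frac{g}{3}\right)^{2}$)
$\left(y{\left(S{\left(3 \right)} \right)} - 5139\right) + 1 \left(B + 75\right) = \left(\frac{\left(-9 - 10\right)^{2}}{9} - 5139\right) + 1 \left(-82 + 75\right) = \left(\frac{\left(-19\right)^{2}}{9} - 5139\right) + 1 \left(-7\right) = \left(\frac{1}{9} \cdot 361 - 5139\right) - 7 = \left(\frac{361}{9} - 5139\right) - 7 = - \frac{45890}{9} - 7 = - \frac{45953}{9}$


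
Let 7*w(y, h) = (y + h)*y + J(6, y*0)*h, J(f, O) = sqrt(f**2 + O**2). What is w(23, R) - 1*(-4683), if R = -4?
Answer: 4742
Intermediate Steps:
J(f, O) = sqrt(O**2 + f**2)
w(y, h) = 6*h/7 + y*(h + y)/7 (w(y, h) = ((y + h)*y + sqrt((y*0)**2 + 6**2)*h)/7 = ((h + y)*y + sqrt(0**2 + 36)*h)/7 = (y*(h + y) + sqrt(0 + 36)*h)/7 = (y*(h + y) + sqrt(36)*h)/7 = (y*(h + y) + 6*h)/7 = (6*h + y*(h + y))/7 = 6*h/7 + y*(h + y)/7)
w(23, R) - 1*(-4683) = ((1/7)*23**2 + (6/7)*(-4) + (1/7)*(-4)*23) - 1*(-4683) = ((1/7)*529 - 24/7 - 92/7) + 4683 = (529/7 - 24/7 - 92/7) + 4683 = 59 + 4683 = 4742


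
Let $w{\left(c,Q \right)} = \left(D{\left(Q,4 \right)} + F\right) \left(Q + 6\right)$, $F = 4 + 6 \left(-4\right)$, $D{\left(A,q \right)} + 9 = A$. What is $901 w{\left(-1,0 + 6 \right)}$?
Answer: $-248676$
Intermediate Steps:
$D{\left(A,q \right)} = -9 + A$
$F = -20$ ($F = 4 - 24 = -20$)
$w{\left(c,Q \right)} = \left(-29 + Q\right) \left(6 + Q\right)$ ($w{\left(c,Q \right)} = \left(\left(-9 + Q\right) - 20\right) \left(Q + 6\right) = \left(-29 + Q\right) \left(6 + Q\right)$)
$901 w{\left(-1,0 + 6 \right)} = 901 \left(-174 + \left(0 + 6\right)^{2} - 23 \left(0 + 6\right)\right) = 901 \left(-174 + 6^{2} - 138\right) = 901 \left(-174 + 36 - 138\right) = 901 \left(-276\right) = -248676$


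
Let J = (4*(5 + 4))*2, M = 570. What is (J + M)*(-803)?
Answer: -515526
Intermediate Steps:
J = 72 (J = (4*9)*2 = 36*2 = 72)
(J + M)*(-803) = (72 + 570)*(-803) = 642*(-803) = -515526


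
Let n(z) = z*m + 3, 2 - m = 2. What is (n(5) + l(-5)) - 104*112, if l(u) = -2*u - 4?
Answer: -11639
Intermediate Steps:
m = 0 (m = 2 - 1*2 = 2 - 2 = 0)
l(u) = -4 - 2*u
n(z) = 3 (n(z) = z*0 + 3 = 0 + 3 = 3)
(n(5) + l(-5)) - 104*112 = (3 + (-4 - 2*(-5))) - 104*112 = (3 + (-4 + 10)) - 11648 = (3 + 6) - 11648 = 9 - 11648 = -11639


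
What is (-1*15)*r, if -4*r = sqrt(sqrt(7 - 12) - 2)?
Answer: 15*sqrt(-2 + I*sqrt(5))/4 ≈ 2.6516 + 5.9293*I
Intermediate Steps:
r = -sqrt(-2 + I*sqrt(5))/4 (r = -sqrt(sqrt(7 - 12) - 2)/4 = -sqrt(sqrt(-5) - 2)/4 = -sqrt(I*sqrt(5) - 2)/4 = -sqrt(-2 + I*sqrt(5))/4 ≈ -0.17678 - 0.39528*I)
(-1*15)*r = (-1*15)*(-sqrt(-2 + I*sqrt(5))/4) = -(-15)*sqrt(-2 + I*sqrt(5))/4 = 15*sqrt(-2 + I*sqrt(5))/4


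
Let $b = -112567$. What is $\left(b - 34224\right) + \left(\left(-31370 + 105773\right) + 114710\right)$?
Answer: $42322$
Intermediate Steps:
$\left(b - 34224\right) + \left(\left(-31370 + 105773\right) + 114710\right) = \left(-112567 - 34224\right) + \left(\left(-31370 + 105773\right) + 114710\right) = \left(-112567 - 34224\right) + \left(74403 + 114710\right) = -146791 + 189113 = 42322$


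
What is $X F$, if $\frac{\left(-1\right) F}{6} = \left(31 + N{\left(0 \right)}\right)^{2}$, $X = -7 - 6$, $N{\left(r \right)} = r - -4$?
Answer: $95550$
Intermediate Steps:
$N{\left(r \right)} = 4 + r$ ($N{\left(r \right)} = r + 4 = 4 + r$)
$X = -13$ ($X = -7 - 6 = -13$)
$F = -7350$ ($F = - 6 \left(31 + \left(4 + 0\right)\right)^{2} = - 6 \left(31 + 4\right)^{2} = - 6 \cdot 35^{2} = \left(-6\right) 1225 = -7350$)
$X F = \left(-13\right) \left(-7350\right) = 95550$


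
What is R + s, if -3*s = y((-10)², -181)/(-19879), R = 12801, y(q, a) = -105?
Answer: 254471044/19879 ≈ 12801.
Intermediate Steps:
s = -35/19879 (s = -(-35)/(-19879) = -(-35)*(-1)/19879 = -⅓*105/19879 = -35/19879 ≈ -0.0017607)
R + s = 12801 - 35/19879 = 254471044/19879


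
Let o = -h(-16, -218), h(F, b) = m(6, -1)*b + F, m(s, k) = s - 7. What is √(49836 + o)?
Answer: √49634 ≈ 222.79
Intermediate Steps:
m(s, k) = -7 + s
h(F, b) = F - b (h(F, b) = (-7 + 6)*b + F = -b + F = F - b)
o = -202 (o = -(-16 - 1*(-218)) = -(-16 + 218) = -1*202 = -202)
√(49836 + o) = √(49836 - 202) = √49634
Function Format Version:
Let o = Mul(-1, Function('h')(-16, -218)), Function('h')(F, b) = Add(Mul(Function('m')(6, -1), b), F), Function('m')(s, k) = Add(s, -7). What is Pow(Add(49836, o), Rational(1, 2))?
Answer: Pow(49634, Rational(1, 2)) ≈ 222.79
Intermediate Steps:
Function('m')(s, k) = Add(-7, s)
Function('h')(F, b) = Add(F, Mul(-1, b)) (Function('h')(F, b) = Add(Mul(Add(-7, 6), b), F) = Add(Mul(-1, b), F) = Add(F, Mul(-1, b)))
o = -202 (o = Mul(-1, Add(-16, Mul(-1, -218))) = Mul(-1, Add(-16, 218)) = Mul(-1, 202) = -202)
Pow(Add(49836, o), Rational(1, 2)) = Pow(Add(49836, -202), Rational(1, 2)) = Pow(49634, Rational(1, 2))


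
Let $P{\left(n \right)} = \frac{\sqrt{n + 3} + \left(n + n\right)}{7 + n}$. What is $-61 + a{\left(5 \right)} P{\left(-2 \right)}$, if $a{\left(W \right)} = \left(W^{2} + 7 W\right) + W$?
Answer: $-100$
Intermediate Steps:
$a{\left(W \right)} = W^{2} + 8 W$
$P{\left(n \right)} = \frac{\sqrt{3 + n} + 2 n}{7 + n}$
$-61 + a{\left(5 \right)} P{\left(-2 \right)} = -61 + 5 \left(8 + 5\right) \frac{\sqrt{3 - 2} + 2 \left(-2\right)}{7 - 2} = -61 + 5 \cdot 13 \frac{\sqrt{1} - 4}{5} = -61 + 65 \frac{1 - 4}{5} = -61 + 65 \cdot \frac{1}{5} \left(-3\right) = -61 + 65 \left(- \frac{3}{5}\right) = -61 - 39 = -100$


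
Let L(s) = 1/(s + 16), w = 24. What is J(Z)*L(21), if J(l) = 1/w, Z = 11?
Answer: 1/888 ≈ 0.0011261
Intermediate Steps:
L(s) = 1/(16 + s)
J(l) = 1/24
J(Z)*L(21) = 1/(24*(16 + 21)) = (1/24)/37 = (1/24)*(1/37) = 1/888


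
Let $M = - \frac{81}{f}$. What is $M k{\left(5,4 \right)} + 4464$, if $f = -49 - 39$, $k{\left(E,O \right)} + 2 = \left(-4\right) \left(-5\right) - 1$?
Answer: $\frac{394209}{88} \approx 4479.6$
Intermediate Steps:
$k{\left(E,O \right)} = 17$ ($k{\left(E,O \right)} = -2 - -19 = -2 + \left(20 - 1\right) = -2 + 19 = 17$)
$f = -88$ ($f = -49 - 39 = -88$)
$M = \frac{81}{88}$ ($M = - \frac{81}{-88} = \left(-81\right) \left(- \frac{1}{88}\right) = \frac{81}{88} \approx 0.92045$)
$M k{\left(5,4 \right)} + 4464 = \frac{81}{88} \cdot 17 + 4464 = \frac{1377}{88} + 4464 = \frac{394209}{88}$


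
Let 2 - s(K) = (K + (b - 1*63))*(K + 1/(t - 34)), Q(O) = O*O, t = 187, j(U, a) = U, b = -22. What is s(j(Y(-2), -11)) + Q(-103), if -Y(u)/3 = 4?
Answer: 1445488/153 ≈ 9447.6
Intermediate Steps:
Y(u) = -12 (Y(u) = -3*4 = -12)
Q(O) = O**2
s(K) = 2 - (-85 + K)*(1/153 + K) (s(K) = 2 - (K + (-22 - 1*63))*(K + 1/(187 - 34)) = 2 - (K + (-22 - 63))*(K + 1/153) = 2 - (K - 85)*(K + 1/153) = 2 - (-85 + K)*(1/153 + K))
s(j(Y(-2), -11)) + Q(-103) = (23/9 - 1*(-12)**2 + (13004/153)*(-12)) + (-103)**2 = (23/9 - 1*144 - 52016/51) + 10609 = (23/9 - 144 - 52016/51) + 10609 = -177689/153 + 10609 = 1445488/153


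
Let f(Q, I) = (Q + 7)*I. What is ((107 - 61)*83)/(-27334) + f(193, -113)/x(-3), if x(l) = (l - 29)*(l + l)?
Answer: -38655091/328008 ≈ -117.85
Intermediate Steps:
x(l) = 2*l*(-29 + l) (x(l) = (-29 + l)*(2*l) = 2*l*(-29 + l))
f(Q, I) = I*(7 + Q) (f(Q, I) = (7 + Q)*I = I*(7 + Q))
((107 - 61)*83)/(-27334) + f(193, -113)/x(-3) = ((107 - 61)*83)/(-27334) + (-113*(7 + 193))/((2*(-3)*(-29 - 3))) = (46*83)*(-1/27334) + (-113*200)/((2*(-3)*(-32))) = 3818*(-1/27334) - 22600/192 = -1909/13667 - 22600*1/192 = -1909/13667 - 2825/24 = -38655091/328008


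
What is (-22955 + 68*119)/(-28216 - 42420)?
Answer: 14863/70636 ≈ 0.21042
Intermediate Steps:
(-22955 + 68*119)/(-28216 - 42420) = (-22955 + 8092)/(-70636) = -14863*(-1/70636) = 14863/70636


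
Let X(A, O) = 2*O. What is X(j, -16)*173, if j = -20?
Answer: -5536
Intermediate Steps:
X(j, -16)*173 = (2*(-16))*173 = -32*173 = -5536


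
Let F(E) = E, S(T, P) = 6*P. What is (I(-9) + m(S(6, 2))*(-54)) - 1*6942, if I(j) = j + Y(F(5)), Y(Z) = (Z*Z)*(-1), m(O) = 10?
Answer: -7516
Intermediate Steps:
Y(Z) = -Z² (Y(Z) = Z²*(-1) = -Z²)
I(j) = -25 + j (I(j) = j - 1*5² = j - 1*25 = j - 25 = -25 + j)
(I(-9) + m(S(6, 2))*(-54)) - 1*6942 = ((-25 - 9) + 10*(-54)) - 1*6942 = (-34 - 540) - 6942 = -574 - 6942 = -7516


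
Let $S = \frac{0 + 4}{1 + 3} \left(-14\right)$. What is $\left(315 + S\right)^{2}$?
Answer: $90601$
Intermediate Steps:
$S = -14$ ($S = \frac{4}{4} \left(-14\right) = 4 \cdot \frac{1}{4} \left(-14\right) = 1 \left(-14\right) = -14$)
$\left(315 + S\right)^{2} = \left(315 - 14\right)^{2} = 301^{2} = 90601$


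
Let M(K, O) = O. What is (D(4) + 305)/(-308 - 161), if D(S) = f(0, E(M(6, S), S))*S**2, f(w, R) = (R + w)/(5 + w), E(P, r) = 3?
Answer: -1573/2345 ≈ -0.67079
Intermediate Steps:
f(w, R) = (R + w)/(5 + w)
D(S) = 3*S**2/5 (D(S) = ((3 + 0)/(5 + 0))*S**2 = (3/5)*S**2 = ((1/5)*3)*S**2 = 3*S**2/5)
(D(4) + 305)/(-308 - 161) = ((3/5)*4**2 + 305)/(-308 - 161) = ((3/5)*16 + 305)/(-469) = (48/5 + 305)*(-1/469) = (1573/5)*(-1/469) = -1573/2345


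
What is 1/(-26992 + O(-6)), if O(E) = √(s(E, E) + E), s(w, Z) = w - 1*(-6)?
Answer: -13496/364284035 - I*√6/728568070 ≈ -3.7048e-5 - 3.3621e-9*I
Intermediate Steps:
s(w, Z) = 6 + w (s(w, Z) = w + 6 = 6 + w)
O(E) = √(6 + 2*E) (O(E) = √((6 + E) + E) = √(6 + 2*E))
1/(-26992 + O(-6)) = 1/(-26992 + √(6 + 2*(-6))) = 1/(-26992 + √(6 - 12)) = 1/(-26992 + √(-6)) = 1/(-26992 + I*√6)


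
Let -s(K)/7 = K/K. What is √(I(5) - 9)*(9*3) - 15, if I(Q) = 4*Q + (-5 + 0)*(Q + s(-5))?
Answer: -15 + 27*√21 ≈ 108.73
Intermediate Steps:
s(K) = -7 (s(K) = -7*K/K = -7*1 = -7)
I(Q) = 35 - Q (I(Q) = 4*Q + (-5 + 0)*(Q - 7) = 4*Q - 5*(-7 + Q) = 4*Q + (35 - 5*Q) = 35 - Q)
√(I(5) - 9)*(9*3) - 15 = √((35 - 1*5) - 9)*(9*3) - 15 = √((35 - 5) - 9)*27 - 15 = √(30 - 9)*27 - 15 = √21*27 - 15 = 27*√21 - 15 = -15 + 27*√21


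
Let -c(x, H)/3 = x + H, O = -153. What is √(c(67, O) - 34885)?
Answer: I*√34627 ≈ 186.08*I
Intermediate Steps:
c(x, H) = -3*H - 3*x (c(x, H) = -3*(x + H) = -3*(H + x) = -3*H - 3*x)
√(c(67, O) - 34885) = √((-3*(-153) - 3*67) - 34885) = √((459 - 201) - 34885) = √(258 - 34885) = √(-34627) = I*√34627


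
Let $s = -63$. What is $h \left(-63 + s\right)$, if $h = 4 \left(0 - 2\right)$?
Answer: $1008$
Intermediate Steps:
$h = -8$ ($h = 4 \left(-2\right) = -8$)
$h \left(-63 + s\right) = - 8 \left(-63 - 63\right) = \left(-8\right) \left(-126\right) = 1008$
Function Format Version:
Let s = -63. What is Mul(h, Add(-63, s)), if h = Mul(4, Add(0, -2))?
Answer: 1008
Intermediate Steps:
h = -8 (h = Mul(4, -2) = -8)
Mul(h, Add(-63, s)) = Mul(-8, Add(-63, -63)) = Mul(-8, -126) = 1008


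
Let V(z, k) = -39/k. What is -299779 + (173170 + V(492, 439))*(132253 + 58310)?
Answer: 14486770842752/439 ≈ 3.2999e+10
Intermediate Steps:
-299779 + (173170 + V(492, 439))*(132253 + 58310) = -299779 + (173170 - 39/439)*(132253 + 58310) = -299779 + (173170 - 39*1/439)*190563 = -299779 + (173170 - 39/439)*190563 = -299779 + (76021591/439)*190563 = -299779 + 14486902445733/439 = 14486770842752/439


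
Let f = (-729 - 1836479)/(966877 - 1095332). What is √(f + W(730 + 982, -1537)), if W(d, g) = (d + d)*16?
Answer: 6*√25116934348090/128455 ≈ 234.09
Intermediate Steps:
W(d, g) = 32*d (W(d, g) = (2*d)*16 = 32*d)
f = 1837208/128455 (f = -1837208/(-128455) = -1837208*(-1/128455) = 1837208/128455 ≈ 14.302)
√(f + W(730 + 982, -1537)) = √(1837208/128455 + 32*(730 + 982)) = √(1837208/128455 + 32*1712) = √(1837208/128455 + 54784) = √(7039115928/128455) = 6*√25116934348090/128455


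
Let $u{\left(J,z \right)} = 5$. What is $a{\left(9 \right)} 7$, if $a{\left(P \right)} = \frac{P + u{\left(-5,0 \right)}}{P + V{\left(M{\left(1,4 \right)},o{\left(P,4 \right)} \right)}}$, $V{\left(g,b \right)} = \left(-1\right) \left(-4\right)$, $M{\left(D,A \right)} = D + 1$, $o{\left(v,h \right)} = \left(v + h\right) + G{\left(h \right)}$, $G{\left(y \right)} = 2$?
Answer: $\frac{98}{13} \approx 7.5385$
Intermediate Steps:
$o{\left(v,h \right)} = 2 + h + v$ ($o{\left(v,h \right)} = \left(v + h\right) + 2 = \left(h + v\right) + 2 = 2 + h + v$)
$M{\left(D,A \right)} = 1 + D$
$V{\left(g,b \right)} = 4$
$a{\left(P \right)} = \frac{5 + P}{4 + P}$ ($a{\left(P \right)} = \frac{P + 5}{P + 4} = \frac{5 + P}{4 + P}$)
$a{\left(9 \right)} 7 = \frac{5 + 9}{4 + 9} \cdot 7 = \frac{1}{13} \cdot 14 \cdot 7 = \frac{14}{13} \cdot 7 = \frac{98}{13}$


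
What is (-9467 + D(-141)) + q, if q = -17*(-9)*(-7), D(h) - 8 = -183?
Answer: -10713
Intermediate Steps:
D(h) = -175 (D(h) = 8 - 183 = -175)
q = -1071 (q = 153*(-7) = -1071)
(-9467 + D(-141)) + q = (-9467 - 175) - 1071 = -9642 - 1071 = -10713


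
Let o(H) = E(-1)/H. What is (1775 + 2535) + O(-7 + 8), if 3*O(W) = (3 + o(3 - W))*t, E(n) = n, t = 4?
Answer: 12940/3 ≈ 4313.3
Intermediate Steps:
o(H) = -1/H
O(W) = 4 - 4/(3*(3 - W)) (O(W) = ((3 - 1/(3 - W))*4)/3 = (12 - 4/(3 - W))/3 = 4 - 4/(3*(3 - W)))
(1775 + 2535) + O(-7 + 8) = (1775 + 2535) + 4*(-8 + 3*(-7 + 8))/(3*(-3 + (-7 + 8))) = 4310 + 4*(-8 + 3*1)/(3*(-3 + 1)) = 4310 + (4/3)*(-8 + 3)/(-2) = 4310 + (4/3)*(-½)*(-5) = 4310 + 10/3 = 12940/3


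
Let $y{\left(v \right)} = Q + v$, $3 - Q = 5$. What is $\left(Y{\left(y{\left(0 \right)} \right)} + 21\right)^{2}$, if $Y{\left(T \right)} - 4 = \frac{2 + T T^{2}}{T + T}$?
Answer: $\frac{2809}{4} \approx 702.25$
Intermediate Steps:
$Q = -2$ ($Q = 3 - 5 = -2$)
$y{\left(v \right)} = -2 + v$
$Y{\left(T \right)} = 4 + \frac{2 + T^{3}}{2 T}$ ($Y{\left(T \right)} = 4 + \frac{2 + T T^{2}}{T + T} = 4 + \frac{2 + T^{3}}{2 T}$)
$\left(Y{\left(y{\left(0 \right)} \right)} + 21\right)^{2} = \left(\left(4 + \frac{1}{-2 + 0} + \frac{\left(-2 + 0\right)^{2}}{2}\right) + 21\right)^{2} = \left(\left(4 + \frac{1}{-2} + \frac{\left(-2\right)^{2}}{2}\right) + 21\right)^{2} = \left(\left(4 - \frac{1}{2} + \frac{1}{2} \cdot 4\right) + 21\right)^{2} = \left(\left(4 - \frac{1}{2} + 2\right) + 21\right)^{2} = \left(\frac{11}{2} + 21\right)^{2} = \left(\frac{53}{2}\right)^{2} = \frac{2809}{4}$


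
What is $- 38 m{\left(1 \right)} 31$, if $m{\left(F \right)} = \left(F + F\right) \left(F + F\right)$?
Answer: $-4712$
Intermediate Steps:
$m{\left(F \right)} = 4 F^{2}$ ($m{\left(F \right)} = 2 F 2 F = 4 F^{2}$)
$- 38 m{\left(1 \right)} 31 = - 38 \cdot 4 \cdot 1^{2} \cdot 31 = - 38 \cdot 4 \cdot 1 \cdot 31 = \left(-38\right) 4 \cdot 31 = \left(-152\right) 31 = -4712$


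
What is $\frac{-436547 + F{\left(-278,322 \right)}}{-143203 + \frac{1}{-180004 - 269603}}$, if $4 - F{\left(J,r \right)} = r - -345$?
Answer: $\frac{98286338235}{32192535611} \approx 3.0531$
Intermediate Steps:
$F{\left(J,r \right)} = -341 - r$ ($F{\left(J,r \right)} = 4 - \left(r - -345\right) = 4 - \left(r + 345\right) = 4 - \left(345 + r\right) = -341 - r$)
$\frac{-436547 + F{\left(-278,322 \right)}}{-143203 + \frac{1}{-180004 - 269603}} = \frac{-436547 - 663}{-143203 + \frac{1}{-180004 - 269603}} = \frac{-436547 - 663}{-143203 + \frac{1}{-449607}} = \frac{-436547 - 663}{-143203 - \frac{1}{449607}} = - \frac{437210}{- \frac{64385071222}{449607}} = \left(-437210\right) \left(- \frac{449607}{64385071222}\right) = \frac{98286338235}{32192535611}$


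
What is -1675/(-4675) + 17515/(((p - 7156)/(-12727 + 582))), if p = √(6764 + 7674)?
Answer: 20332781637519/683804209 + 30388525*√14438/7313414 ≈ 30234.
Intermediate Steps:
p = √14438 ≈ 120.16
-1675/(-4675) + 17515/(((p - 7156)/(-12727 + 582))) = -1675/(-4675) + 17515/(((√14438 - 7156)/(-12727 + 582))) = -1675*(-1/4675) + 17515/(((-7156 + √14438)/(-12145))) = 67/187 + 17515/(((-7156 + √14438)*(-1/12145))) = 67/187 + 17515/(7156/12145 - √14438/12145)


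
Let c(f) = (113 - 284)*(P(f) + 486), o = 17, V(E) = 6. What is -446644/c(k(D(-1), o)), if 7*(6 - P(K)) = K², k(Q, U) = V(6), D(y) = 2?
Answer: 781627/145692 ≈ 5.3649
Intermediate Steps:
k(Q, U) = 6
P(K) = 6 - K²/7
c(f) = -84132 + 171*f²/7 (c(f) = (113 - 284)*((6 - f²/7) + 486) = -171*(492 - f²/7) = -84132 + 171*f²/7)
-446644/c(k(D(-1), o)) = -446644/(-84132 + (171/7)*6²) = -446644/(-84132 + (171/7)*36) = -446644/(-84132 + 6156/7) = -446644/(-582768/7) = -446644*(-7/582768) = 781627/145692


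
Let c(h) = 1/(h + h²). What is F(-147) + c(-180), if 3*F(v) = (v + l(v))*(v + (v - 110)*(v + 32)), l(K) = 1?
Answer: -46112920319/32220 ≈ -1.4312e+6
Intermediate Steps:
F(v) = (1 + v)*(v + (-110 + v)*(32 + v))/3 (F(v) = ((v + 1)*(v + (v - 110)*(v + 32)))/3 = ((1 + v)*(v + (-110 + v)*(32 + v)))/3 = (1 + v)*(v + (-110 + v)*(32 + v))/3)
F(-147) + c(-180) = (-3520/3 - 1199*(-147) - 76/3*(-147)² + (⅓)*(-147)³) + 1/((-180)*(1 - 180)) = (-3520/3 + 176253 - 76/3*21609 + (⅓)*(-3176523)) - 1/180/(-179) = (-3520/3 + 176253 - 547428 - 1058841) - 1/180*(-1/179) = -4293568/3 + 1/32220 = -46112920319/32220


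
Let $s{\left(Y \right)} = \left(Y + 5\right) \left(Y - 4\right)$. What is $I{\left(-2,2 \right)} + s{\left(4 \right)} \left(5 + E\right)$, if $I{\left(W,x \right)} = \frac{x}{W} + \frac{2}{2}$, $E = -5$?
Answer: $0$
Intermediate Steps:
$I{\left(W,x \right)} = 1 + \frac{x}{W}$ ($I{\left(W,x \right)} = \frac{x}{W} + 2 \cdot \frac{1}{2} = \frac{x}{W} + 1 = 1 + \frac{x}{W}$)
$s{\left(Y \right)} = \left(-4 + Y\right) \left(5 + Y\right)$ ($s{\left(Y \right)} = \left(5 + Y\right) \left(-4 + Y\right) = \left(-4 + Y\right) \left(5 + Y\right)$)
$I{\left(-2,2 \right)} + s{\left(4 \right)} \left(5 + E\right) = \frac{-2 + 2}{-2} + \left(-20 + 4 + 4^{2}\right) \left(5 - 5\right) = \left(- \frac{1}{2}\right) 0 + \left(-20 + 4 + 16\right) 0 = 0 + 0 \cdot 0 = 0 + 0 = 0$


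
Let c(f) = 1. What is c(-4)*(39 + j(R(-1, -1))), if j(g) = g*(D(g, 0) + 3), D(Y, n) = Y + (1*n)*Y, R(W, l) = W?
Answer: 37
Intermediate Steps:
D(Y, n) = Y + Y*n (D(Y, n) = Y + n*Y = Y + Y*n)
j(g) = g*(3 + g) (j(g) = g*(g*(1 + 0) + 3) = g*(g*1 + 3) = g*(g + 3) = g*(3 + g))
c(-4)*(39 + j(R(-1, -1))) = 1*(39 - (3 - 1)) = 1*(39 - 1*2) = 1*(39 - 2) = 1*37 = 37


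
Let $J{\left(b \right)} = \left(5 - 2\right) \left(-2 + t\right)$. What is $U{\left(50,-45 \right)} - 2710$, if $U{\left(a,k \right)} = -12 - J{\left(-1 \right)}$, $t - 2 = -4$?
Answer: $-2710$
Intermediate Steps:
$t = -2$ ($t = 2 - 4 = -2$)
$J{\left(b \right)} = -12$ ($J{\left(b \right)} = \left(5 - 2\right) \left(-2 - 2\right) = 3 \left(-4\right) = -12$)
$U{\left(a,k \right)} = 0$ ($U{\left(a,k \right)} = -12 - -12 = -12 + 12 = 0$)
$U{\left(50,-45 \right)} - 2710 = 0 - 2710 = -2710$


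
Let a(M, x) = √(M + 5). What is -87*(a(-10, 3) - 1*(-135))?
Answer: -11745 - 87*I*√5 ≈ -11745.0 - 194.54*I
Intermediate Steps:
a(M, x) = √(5 + M)
-87*(a(-10, 3) - 1*(-135)) = -87*(√(5 - 10) - 1*(-135)) = -87*(√(-5) + 135) = -87*(I*√5 + 135) = -87*(135 + I*√5) = -11745 - 87*I*√5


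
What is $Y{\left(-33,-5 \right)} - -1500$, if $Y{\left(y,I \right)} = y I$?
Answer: $1665$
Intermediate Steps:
$Y{\left(y,I \right)} = I y$
$Y{\left(-33,-5 \right)} - -1500 = \left(-5\right) \left(-33\right) - -1500 = 165 + 1500 = 1665$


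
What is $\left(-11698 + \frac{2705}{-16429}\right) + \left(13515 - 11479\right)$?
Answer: $- \frac{158739703}{16429} \approx -9662.2$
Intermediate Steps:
$\left(-11698 + \frac{2705}{-16429}\right) + \left(13515 - 11479\right) = \left(-11698 + 2705 \left(- \frac{1}{16429}\right)\right) + \left(13515 - 11479\right) = \left(-11698 - \frac{2705}{16429}\right) + 2036 = - \frac{192189147}{16429} + 2036 = - \frac{158739703}{16429}$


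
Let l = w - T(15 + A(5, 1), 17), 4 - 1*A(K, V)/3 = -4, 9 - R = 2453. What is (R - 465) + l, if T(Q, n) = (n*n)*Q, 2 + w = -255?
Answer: -14437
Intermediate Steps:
R = -2444 (R = 9 - 1*2453 = 9 - 2453 = -2444)
w = -257 (w = -2 - 255 = -257)
A(K, V) = 24 (A(K, V) = 12 - 3*(-4) = 12 + 12 = 24)
T(Q, n) = Q*n² (T(Q, n) = n²*Q = Q*n²)
l = -11528 (l = -257 - (15 + 24)*17² = -257 - 39*289 = -257 - 1*11271 = -257 - 11271 = -11528)
(R - 465) + l = (-2444 - 465) - 11528 = -2909 - 11528 = -14437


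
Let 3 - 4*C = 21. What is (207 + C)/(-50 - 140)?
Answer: -81/76 ≈ -1.0658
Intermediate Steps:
C = -9/2 (C = 3/4 - 1/4*21 = 3/4 - 21/4 = -9/2 ≈ -4.5000)
(207 + C)/(-50 - 140) = (207 - 9/2)/(-50 - 140) = (405/2)/(-190) = (405/2)*(-1/190) = -81/76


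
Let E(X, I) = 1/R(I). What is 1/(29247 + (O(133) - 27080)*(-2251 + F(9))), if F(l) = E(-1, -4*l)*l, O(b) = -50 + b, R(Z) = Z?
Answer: 4/243224973 ≈ 1.6446e-8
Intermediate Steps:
E(X, I) = 1/I
F(l) = -¼ (F(l) = l/((-4*l)) = (-1/(4*l))*l = -¼)
1/(29247 + (O(133) - 27080)*(-2251 + F(9))) = 1/(29247 + ((-50 + 133) - 27080)*(-2251 - ¼)) = 1/(29247 + (83 - 27080)*(-9005/4)) = 1/(29247 - 26997*(-9005/4)) = 1/(29247 + 243107985/4) = 1/(243224973/4) = 4/243224973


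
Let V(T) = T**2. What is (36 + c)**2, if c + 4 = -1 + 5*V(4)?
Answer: 12321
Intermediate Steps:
c = 75 (c = -4 + (-1 + 5*4**2) = -4 + (-1 + 5*16) = -4 + (-1 + 80) = -4 + 79 = 75)
(36 + c)**2 = (36 + 75)**2 = 111**2 = 12321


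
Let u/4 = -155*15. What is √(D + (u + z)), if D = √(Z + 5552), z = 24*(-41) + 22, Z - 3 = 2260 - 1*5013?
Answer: √(-10262 + √2802) ≈ 101.04*I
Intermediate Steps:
Z = -2750 (Z = 3 + (2260 - 1*5013) = 3 + (2260 - 5013) = 3 - 2753 = -2750)
u = -9300 (u = 4*(-155*15) = 4*(-2325) = -9300)
z = -962 (z = -984 + 22 = -962)
D = √2802 (D = √(-2750 + 5552) = √2802 ≈ 52.934)
√(D + (u + z)) = √(√2802 + (-9300 - 962)) = √(√2802 - 10262) = √(-10262 + √2802)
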